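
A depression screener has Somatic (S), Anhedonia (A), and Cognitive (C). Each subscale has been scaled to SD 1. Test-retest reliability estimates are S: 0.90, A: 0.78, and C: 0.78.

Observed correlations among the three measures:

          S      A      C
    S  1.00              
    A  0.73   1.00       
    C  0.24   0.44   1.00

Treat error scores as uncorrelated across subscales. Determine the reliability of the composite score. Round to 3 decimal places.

Var(S+A+C) = 3 + 2·[0.73 + 0.24 + 0.44] = 3 + 2.82 = 5.82.
Because errors are independent across components, Cov(Tᵢ,Tⱼ) = Cov(Xᵢ,Xⱼ); the off-diagonal part of the true-score variance is the same as above.
True-score variance = [0.90 + 0.78 + 0.78] + 2.82 = 2.46 + 2.82 = 5.28.
Reliability = 5.28 / 5.82 = 0.907.

0.907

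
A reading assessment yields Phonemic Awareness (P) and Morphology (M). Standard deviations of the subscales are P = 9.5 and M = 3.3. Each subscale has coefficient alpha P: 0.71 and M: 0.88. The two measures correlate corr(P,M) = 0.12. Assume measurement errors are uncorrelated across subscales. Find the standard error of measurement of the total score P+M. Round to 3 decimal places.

Var(total) = 101.14 + 7.524 = 108.664.
True-score variance = 73.6607 + 7.524 = 81.1847, so reliability = 0.7471.
Error variance = 108.664 − 81.1847 = 27.4793; SEM = √27.4793 = 5.242.

5.242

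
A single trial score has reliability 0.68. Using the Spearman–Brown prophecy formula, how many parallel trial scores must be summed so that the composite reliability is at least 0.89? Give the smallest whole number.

4

k ≥ ρ*(1−ρ₁)/(ρ₁(1−ρ*)) = 0.89·0.32 / (0.68·0.11) = 3.807.
Smallest integer k = 4.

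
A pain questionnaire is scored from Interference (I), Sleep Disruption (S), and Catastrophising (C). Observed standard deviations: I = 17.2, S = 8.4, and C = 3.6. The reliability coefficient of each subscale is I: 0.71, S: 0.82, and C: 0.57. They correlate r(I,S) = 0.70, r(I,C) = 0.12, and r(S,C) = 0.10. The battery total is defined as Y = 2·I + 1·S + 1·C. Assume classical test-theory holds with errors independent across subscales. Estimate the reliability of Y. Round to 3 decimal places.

0.788

Var(Y) = 2²·17.2² + 8.4² + 3.6² + 2·[2·17.2·8.4·0.70 + 2·17.2·3.6·0.12 + 8.4·3.6·0.10] = 1266.88 + 440.314 = 1707.19.
Because errors are independent across components, Cov(Tᵢ,Tⱼ) = Cov(Xᵢ,Xⱼ); the off-diagonal part of the true-score variance is the same as above.
True-score variance = [2²·17.2²·0.71 + 8.4²·0.82 + 3.6²·0.57] + 440.314 = 905.432 + 440.314 = 1345.75.
Reliability = 1345.75 / 1707.19 = 0.788.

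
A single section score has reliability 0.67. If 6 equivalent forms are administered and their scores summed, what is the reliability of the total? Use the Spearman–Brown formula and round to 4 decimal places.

0.9241

ρ_k = kρ / (1 + (k−1)ρ) = 6·0.67 / (1 + 5·0.67) = 4.020 / 4.350 = 0.9241.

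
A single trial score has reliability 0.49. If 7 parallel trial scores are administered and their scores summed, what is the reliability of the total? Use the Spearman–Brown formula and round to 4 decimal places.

0.8706

ρ_k = kρ / (1 + (k−1)ρ) = 7·0.49 / (1 + 6·0.49) = 3.430 / 3.940 = 0.8706.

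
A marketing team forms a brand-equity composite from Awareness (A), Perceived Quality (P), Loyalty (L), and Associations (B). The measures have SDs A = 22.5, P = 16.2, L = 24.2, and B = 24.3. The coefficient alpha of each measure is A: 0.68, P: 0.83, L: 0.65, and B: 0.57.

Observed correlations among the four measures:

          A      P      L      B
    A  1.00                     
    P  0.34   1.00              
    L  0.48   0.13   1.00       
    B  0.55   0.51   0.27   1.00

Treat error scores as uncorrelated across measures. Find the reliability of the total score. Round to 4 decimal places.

0.8392

Var(A+P+L+B) = 22.5² + 16.2² + 24.2² + 24.3² + 2·[22.5·16.2·0.34 + 22.5·24.2·0.48 + 22.5·24.3·0.55 + 16.2·24.2·0.13 + 16.2·24.3·0.51 + 24.2·24.3·0.27] = 1944.82 + 2193.02 = 4137.84.
Because errors are independent across components, Cov(Tᵢ,Tⱼ) = Cov(Xᵢ,Xⱼ); the off-diagonal part of the true-score variance is the same as above.
True-score variance = [22.5²·0.68 + 16.2²·0.83 + 24.2²·0.65 + 24.3²·0.57] + 2193.02 = 1279.32 + 2193.02 = 3472.34.
Reliability = 3472.34 / 4137.84 = 0.8392.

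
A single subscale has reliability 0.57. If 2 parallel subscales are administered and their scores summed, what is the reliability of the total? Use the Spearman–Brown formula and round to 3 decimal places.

0.726

ρ_k = kρ / (1 + (k−1)ρ) = 2·0.57 / (1 + 1·0.57) = 1.140 / 1.570 = 0.726.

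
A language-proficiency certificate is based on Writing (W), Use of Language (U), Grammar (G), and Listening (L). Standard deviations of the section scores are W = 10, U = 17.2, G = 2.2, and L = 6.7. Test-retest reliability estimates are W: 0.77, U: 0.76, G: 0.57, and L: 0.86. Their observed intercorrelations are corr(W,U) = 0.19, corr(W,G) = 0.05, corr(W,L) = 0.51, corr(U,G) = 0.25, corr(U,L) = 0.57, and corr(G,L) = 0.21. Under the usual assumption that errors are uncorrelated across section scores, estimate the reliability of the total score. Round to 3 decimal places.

0.861

Var(W+U+G+L) = 10² + 17.2² + 2.2² + 6.7² + 2·[10·17.2·0.19 + 10·2.2·0.05 + 10·6.7·0.51 + 17.2·2.2·0.25 + 17.2·6.7·0.57 + 2.2·6.7·0.21] = 445.57 + 292.384 = 737.954.
Because errors are independent across components, Cov(Tᵢ,Tⱼ) = Cov(Xᵢ,Xⱼ); the off-diagonal part of the true-score variance is the same as above.
True-score variance = [10²·0.77 + 17.2²·0.76 + 2.2²·0.57 + 6.7²·0.86] + 292.384 = 343.203 + 292.384 = 635.587.
Reliability = 635.587 / 737.954 = 0.861.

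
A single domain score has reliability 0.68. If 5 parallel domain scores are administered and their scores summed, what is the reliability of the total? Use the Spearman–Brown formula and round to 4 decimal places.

ρ_k = kρ / (1 + (k−1)ρ) = 5·0.68 / (1 + 4·0.68) = 3.400 / 3.720 = 0.9140.

0.9140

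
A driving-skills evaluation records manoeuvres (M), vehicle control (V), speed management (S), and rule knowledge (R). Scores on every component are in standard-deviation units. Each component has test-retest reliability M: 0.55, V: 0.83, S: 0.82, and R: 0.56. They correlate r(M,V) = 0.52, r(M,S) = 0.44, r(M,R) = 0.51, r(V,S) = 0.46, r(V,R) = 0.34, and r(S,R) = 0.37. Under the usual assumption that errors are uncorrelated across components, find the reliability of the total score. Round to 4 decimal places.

0.8664

Var(M+V+S+R) = 4 + 2·[0.52 + 0.44 + 0.51 + 0.46 + 0.34 + 0.37] = 4 + 5.28 = 9.28.
Because errors are independent across components, Cov(Tᵢ,Tⱼ) = Cov(Xᵢ,Xⱼ); the off-diagonal part of the true-score variance is the same as above.
True-score variance = [0.55 + 0.83 + 0.82 + 0.56] + 5.28 = 2.76 + 5.28 = 8.04.
Reliability = 8.04 / 9.28 = 0.8664.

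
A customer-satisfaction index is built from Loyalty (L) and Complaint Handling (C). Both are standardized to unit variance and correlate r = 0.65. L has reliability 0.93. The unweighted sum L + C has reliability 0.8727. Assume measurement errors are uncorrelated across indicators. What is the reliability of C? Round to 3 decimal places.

Var(L+C) = 2 + 2·0.65 = 3.300.
True-score variance = ρ_L + ρ_C + 2·0.65, so 0.8727 = (0.93 + ρ_C + 1.30) / 3.300.
ρ_C = 0.8727·3.300 − 0.93 − 1.30 = 0.650.

0.650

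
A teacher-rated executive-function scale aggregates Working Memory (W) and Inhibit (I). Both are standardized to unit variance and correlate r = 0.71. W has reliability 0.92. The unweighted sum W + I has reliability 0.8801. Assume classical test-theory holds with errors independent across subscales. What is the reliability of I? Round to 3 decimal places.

Var(W+I) = 2 + 2·0.71 = 3.420.
True-score variance = ρ_W + ρ_I + 2·0.71, so 0.8801 = (0.92 + ρ_I + 1.42) / 3.420.
ρ_I = 0.8801·3.420 − 0.92 − 1.42 = 0.670.

0.670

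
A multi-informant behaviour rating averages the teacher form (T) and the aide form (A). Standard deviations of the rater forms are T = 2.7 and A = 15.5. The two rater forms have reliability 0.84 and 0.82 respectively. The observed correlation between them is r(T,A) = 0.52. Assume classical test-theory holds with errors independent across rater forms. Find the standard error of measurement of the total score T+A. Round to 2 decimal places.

6.66

Var(total) = 247.54 + 43.524 = 291.064.
True-score variance = 203.129 + 43.524 = 246.653, so reliability = 0.8474.
Error variance = 291.064 − 246.653 = 44.4114; SEM = √44.4114 = 6.66.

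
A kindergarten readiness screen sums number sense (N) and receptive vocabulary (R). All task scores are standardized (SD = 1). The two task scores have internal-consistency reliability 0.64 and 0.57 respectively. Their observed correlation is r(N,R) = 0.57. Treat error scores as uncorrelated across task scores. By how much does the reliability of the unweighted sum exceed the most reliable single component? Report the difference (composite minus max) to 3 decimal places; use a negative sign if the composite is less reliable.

Var(sum) = 2 + 1.14 = 3.14; true-score variance = 1.21 + 1.14 = 2.35; composite reliability = 0.7484.
Max component reliability = 0.6400.
Difference = 0.7484 − 0.6400 = 0.108.

0.108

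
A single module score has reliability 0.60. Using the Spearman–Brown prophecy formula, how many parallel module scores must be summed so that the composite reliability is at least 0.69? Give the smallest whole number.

2

k ≥ ρ*(1−ρ₁)/(ρ₁(1−ρ*)) = 0.69·0.40 / (0.60·0.31) = 1.484.
Smallest integer k = 2.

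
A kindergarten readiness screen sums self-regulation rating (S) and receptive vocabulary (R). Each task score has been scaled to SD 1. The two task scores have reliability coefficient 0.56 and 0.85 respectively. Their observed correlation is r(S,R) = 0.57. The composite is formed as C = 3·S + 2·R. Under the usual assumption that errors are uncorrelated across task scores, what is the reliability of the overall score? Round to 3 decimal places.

0.770

Var(C) = 3² + 2² + 2·[6·0.57] = 13 + 6.84 = 19.84.
With uncorrelated errors the cross-covariances are all true-score covariance, so they carry over unchanged; only the diagonal terms shrink to ρᵢσᵢ².
True-score variance = [3²·0.56 + 2²·0.85] + 6.84 = 8.44 + 6.84 = 15.28.
Reliability = 15.28 / 19.84 = 0.770.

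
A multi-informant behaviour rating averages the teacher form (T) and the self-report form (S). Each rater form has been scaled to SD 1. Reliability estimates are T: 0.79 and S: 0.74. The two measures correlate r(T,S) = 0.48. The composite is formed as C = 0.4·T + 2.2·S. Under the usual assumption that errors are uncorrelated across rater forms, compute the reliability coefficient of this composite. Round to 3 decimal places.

Var(C) = 0.4² + 2.2² + 2·[0.88·0.48] = 5 + 0.8448 = 5.8448.
Because errors are independent across components, Cov(Tᵢ,Tⱼ) = Cov(Xᵢ,Xⱼ); the off-diagonal part of the true-score variance is the same as above.
True-score variance = [0.4²·0.79 + 2.2²·0.74] + 0.8448 = 3.708 + 0.8448 = 4.5528.
Reliability = 4.5528 / 5.8448 = 0.779.

0.779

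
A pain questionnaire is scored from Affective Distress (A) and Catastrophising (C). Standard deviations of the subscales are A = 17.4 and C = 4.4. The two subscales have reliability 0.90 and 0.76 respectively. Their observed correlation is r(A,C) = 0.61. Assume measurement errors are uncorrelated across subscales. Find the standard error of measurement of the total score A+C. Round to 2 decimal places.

Var(total) = 322.12 + 93.4032 = 415.523.
True-score variance = 287.198 + 93.4032 = 380.601, so reliability = 0.9160.
Error variance = 415.523 − 380.601 = 34.9224; SEM = √34.9224 = 5.91.

5.91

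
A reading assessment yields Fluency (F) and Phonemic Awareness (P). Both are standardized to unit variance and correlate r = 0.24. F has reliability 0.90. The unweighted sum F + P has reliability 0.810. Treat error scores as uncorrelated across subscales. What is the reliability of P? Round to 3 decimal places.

Var(F+P) = 2 + 2·0.24 = 2.480.
True-score variance = ρ_F + ρ_P + 2·0.24, so 0.810 = (0.90 + ρ_P + 0.48) / 2.480.
ρ_P = 0.810·2.480 − 0.90 − 0.48 = 0.629.

0.629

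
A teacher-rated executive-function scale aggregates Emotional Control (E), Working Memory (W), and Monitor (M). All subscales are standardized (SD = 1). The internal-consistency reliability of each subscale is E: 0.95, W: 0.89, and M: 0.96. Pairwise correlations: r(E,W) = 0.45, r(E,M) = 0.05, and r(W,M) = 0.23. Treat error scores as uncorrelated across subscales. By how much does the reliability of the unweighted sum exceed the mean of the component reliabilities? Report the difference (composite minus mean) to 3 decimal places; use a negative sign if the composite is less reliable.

Var(sum) = 3 + 1.46 = 4.46; true-score variance = 2.8 + 1.46 = 4.26; composite reliability = 0.9552.
Mean component reliability = 0.9333.
Difference = 0.9552 − 0.9333 = 0.022.

0.022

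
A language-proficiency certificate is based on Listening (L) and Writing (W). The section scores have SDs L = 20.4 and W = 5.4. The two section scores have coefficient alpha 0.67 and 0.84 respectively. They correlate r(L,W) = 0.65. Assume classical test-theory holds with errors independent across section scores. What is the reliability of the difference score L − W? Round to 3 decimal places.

Var(L−W) = 20.4² + 5.4² − 2·20.4·5.4·0.65 = 445.32 − 143.208 = 302.112.
Because errors are independent across components, Cov(Tᵢ,Tⱼ) = Cov(Xᵢ,Xⱼ); the off-diagonal part of the true-score variance is the same as above.
True-score variance = [20.4²·0.67 + 5.4²·0.84] − 143.208 = 303.322 − 143.208 = 160.114.
Reliability = 160.114 / 302.112 = 0.530.

0.530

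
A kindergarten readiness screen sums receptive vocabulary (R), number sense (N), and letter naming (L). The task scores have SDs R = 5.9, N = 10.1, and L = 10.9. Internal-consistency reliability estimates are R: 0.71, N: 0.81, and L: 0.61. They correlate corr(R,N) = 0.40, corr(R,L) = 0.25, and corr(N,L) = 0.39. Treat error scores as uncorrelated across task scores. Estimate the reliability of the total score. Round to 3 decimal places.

Var(R+N+L) = 5.9² + 10.1² + 10.9² + 2·[5.9·10.1·0.40 + 5.9·10.9·0.25 + 10.1·10.9·0.39] = 255.63 + 165.697 = 421.327.
With uncorrelated errors the cross-covariances are all true-score covariance, so they carry over unchanged; only the diagonal terms shrink to ρᵢσᵢ².
True-score variance = [5.9²·0.71 + 10.1²·0.81 + 10.9²·0.61] + 165.697 = 179.817 + 165.697 = 345.514.
Reliability = 345.514 / 421.327 = 0.820.

0.820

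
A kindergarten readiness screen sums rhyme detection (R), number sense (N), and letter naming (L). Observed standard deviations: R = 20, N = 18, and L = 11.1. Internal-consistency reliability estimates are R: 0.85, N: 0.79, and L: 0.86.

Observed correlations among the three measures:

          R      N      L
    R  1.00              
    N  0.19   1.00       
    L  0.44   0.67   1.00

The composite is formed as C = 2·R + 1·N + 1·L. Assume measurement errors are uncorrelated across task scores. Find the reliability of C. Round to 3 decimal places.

0.891

Var(C) = 2²·20² + 18² + 11.1² + 2·[2·20·18·0.19 + 2·20·11.1·0.44 + 18·11.1·0.67] = 2047.21 + 932.052 = 2979.26.
Under uncorrelated errors the observed covariances equal the true-score covariances, so only the own-variance terms attenuate.
True-score variance = [2²·20²·0.85 + 18²·0.79 + 11.1²·0.86] + 932.052 = 1721.92 + 932.052 = 2653.97.
Reliability = 2653.97 / 2979.26 = 0.891.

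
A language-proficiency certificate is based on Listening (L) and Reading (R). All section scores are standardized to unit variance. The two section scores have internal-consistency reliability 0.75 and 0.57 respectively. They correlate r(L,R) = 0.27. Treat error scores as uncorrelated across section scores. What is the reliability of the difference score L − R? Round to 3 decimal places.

Var(L−R) = 1 + 1 − 2·0.27 = 2 − 0.54 = 1.46.
With uncorrelated errors the cross-covariances are all true-score covariance, so they carry over unchanged; only the diagonal terms shrink to ρᵢσᵢ².
True-score variance = [0.75 + 0.57] − 0.54 = 1.32 − 0.54 = 0.78.
Reliability = 0.78 / 1.46 = 0.534.

0.534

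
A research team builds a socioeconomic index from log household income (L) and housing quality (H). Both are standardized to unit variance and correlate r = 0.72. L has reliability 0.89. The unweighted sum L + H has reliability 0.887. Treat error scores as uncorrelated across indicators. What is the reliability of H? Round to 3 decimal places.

0.721

Var(L+H) = 2 + 2·0.72 = 3.440.
True-score variance = ρ_L + ρ_H + 2·0.72, so 0.887 = (0.89 + ρ_H + 1.44) / 3.440.
ρ_H = 0.887·3.440 − 0.89 − 1.44 = 0.721.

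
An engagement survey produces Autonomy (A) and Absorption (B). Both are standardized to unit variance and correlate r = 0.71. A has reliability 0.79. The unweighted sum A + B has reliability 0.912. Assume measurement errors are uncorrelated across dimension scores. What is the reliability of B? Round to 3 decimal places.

0.909

Var(A+B) = 2 + 2·0.71 = 3.420.
True-score variance = ρ_A + ρ_B + 2·0.71, so 0.912 = (0.79 + ρ_B + 1.42) / 3.420.
ρ_B = 0.912·3.420 − 0.79 − 1.42 = 0.909.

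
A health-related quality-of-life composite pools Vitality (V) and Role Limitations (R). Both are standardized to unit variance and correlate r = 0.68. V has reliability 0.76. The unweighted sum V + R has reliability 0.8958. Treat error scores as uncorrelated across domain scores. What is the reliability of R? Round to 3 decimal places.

0.890

Var(V+R) = 2 + 2·0.68 = 3.360.
True-score variance = ρ_V + ρ_R + 2·0.68, so 0.8958 = (0.76 + ρ_R + 1.36) / 3.360.
ρ_R = 0.8958·3.360 − 0.76 − 1.36 = 0.890.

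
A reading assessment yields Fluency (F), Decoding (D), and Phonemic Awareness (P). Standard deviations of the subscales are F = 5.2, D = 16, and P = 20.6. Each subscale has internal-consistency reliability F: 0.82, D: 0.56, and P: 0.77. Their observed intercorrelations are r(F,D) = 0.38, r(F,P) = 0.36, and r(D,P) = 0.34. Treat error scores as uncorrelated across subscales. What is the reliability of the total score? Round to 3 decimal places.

0.799

Var(F+D+P) = 5.2² + 16² + 20.6² + 2·[5.2·16·0.38 + 5.2·20.6·0.36 + 16·20.6·0.34] = 707.4 + 364.486 = 1071.89.
With uncorrelated errors the cross-covariances are all true-score covariance, so they carry over unchanged; only the diagonal terms shrink to ρᵢσᵢ².
True-score variance = [5.2²·0.82 + 16²·0.56 + 20.6²·0.77] + 364.486 = 492.29 + 364.486 = 856.776.
Reliability = 856.776 / 1071.89 = 0.799.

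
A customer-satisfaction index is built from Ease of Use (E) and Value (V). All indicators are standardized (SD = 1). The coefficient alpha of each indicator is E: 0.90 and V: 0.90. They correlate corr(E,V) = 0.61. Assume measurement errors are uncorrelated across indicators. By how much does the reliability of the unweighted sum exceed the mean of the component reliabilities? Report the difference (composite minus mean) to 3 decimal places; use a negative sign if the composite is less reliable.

0.038

Var(sum) = 2 + 1.22 = 3.22; true-score variance = 1.8 + 1.22 = 3.02; composite reliability = 0.9379.
Mean component reliability = 0.9000.
Difference = 0.9379 − 0.9000 = 0.038.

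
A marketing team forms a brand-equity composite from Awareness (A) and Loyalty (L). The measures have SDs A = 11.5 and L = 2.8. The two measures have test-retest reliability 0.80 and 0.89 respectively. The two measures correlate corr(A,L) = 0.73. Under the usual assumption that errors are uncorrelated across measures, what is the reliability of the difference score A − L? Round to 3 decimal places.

0.707

Var(A−L) = 11.5² + 2.8² − 2·11.5·2.8·0.73 = 140.09 − 47.012 = 93.078.
With uncorrelated errors the cross-covariances are all true-score covariance, so they carry over unchanged; only the diagonal terms shrink to ρᵢσᵢ².
True-score variance = [11.5²·0.80 + 2.8²·0.89] − 47.012 = 112.778 − 47.012 = 65.7656.
Reliability = 65.7656 / 93.078 = 0.707.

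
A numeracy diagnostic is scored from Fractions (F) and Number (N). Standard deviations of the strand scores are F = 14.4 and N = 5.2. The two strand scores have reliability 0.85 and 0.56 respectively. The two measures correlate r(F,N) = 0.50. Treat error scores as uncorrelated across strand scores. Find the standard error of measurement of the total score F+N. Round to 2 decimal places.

6.56

Var(total) = 234.4 + 74.88 = 309.28.
True-score variance = 191.398 + 74.88 = 266.278, so reliability = 0.8610.
Error variance = 309.28 − 266.278 = 43.0016; SEM = √43.0016 = 6.56.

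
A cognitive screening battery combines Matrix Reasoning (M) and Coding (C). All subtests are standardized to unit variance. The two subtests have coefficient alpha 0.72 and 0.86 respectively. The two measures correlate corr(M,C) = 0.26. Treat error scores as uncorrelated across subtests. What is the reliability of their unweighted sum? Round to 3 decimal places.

0.833

Var(M+C) = 2 + 2·[0.26] = 2 + 0.52 = 2.52.
Because errors are independent across components, Cov(Tᵢ,Tⱼ) = Cov(Xᵢ,Xⱼ); the off-diagonal part of the true-score variance is the same as above.
True-score variance = [0.72 + 0.86] + 0.52 = 1.58 + 0.52 = 2.1.
Reliability = 2.1 / 2.52 = 0.833.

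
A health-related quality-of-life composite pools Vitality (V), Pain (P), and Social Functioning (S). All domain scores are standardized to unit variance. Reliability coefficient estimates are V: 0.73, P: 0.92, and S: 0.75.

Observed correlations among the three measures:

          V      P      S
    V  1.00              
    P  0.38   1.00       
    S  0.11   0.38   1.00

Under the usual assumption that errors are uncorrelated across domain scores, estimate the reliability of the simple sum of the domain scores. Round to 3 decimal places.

Var(V+P+S) = 3 + 2·[0.38 + 0.11 + 0.38] = 3 + 1.74 = 4.74.
With uncorrelated errors the cross-covariances are all true-score covariance, so they carry over unchanged; only the diagonal terms shrink to ρᵢσᵢ².
True-score variance = [0.73 + 0.92 + 0.75] + 1.74 = 2.4 + 1.74 = 4.14.
Reliability = 4.14 / 4.74 = 0.873.

0.873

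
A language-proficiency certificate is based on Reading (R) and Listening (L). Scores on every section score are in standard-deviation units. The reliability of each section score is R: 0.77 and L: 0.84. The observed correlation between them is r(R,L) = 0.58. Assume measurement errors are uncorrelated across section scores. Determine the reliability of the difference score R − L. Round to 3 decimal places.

Var(R−L) = 1 + 1 − 2·0.58 = 2 − 1.16 = 0.84.
With uncorrelated errors the cross-covariances are all true-score covariance, so they carry over unchanged; only the diagonal terms shrink to ρᵢσᵢ².
True-score variance = [0.77 + 0.84] − 1.16 = 1.61 − 1.16 = 0.45.
Reliability = 0.45 / 0.84 = 0.536.

0.536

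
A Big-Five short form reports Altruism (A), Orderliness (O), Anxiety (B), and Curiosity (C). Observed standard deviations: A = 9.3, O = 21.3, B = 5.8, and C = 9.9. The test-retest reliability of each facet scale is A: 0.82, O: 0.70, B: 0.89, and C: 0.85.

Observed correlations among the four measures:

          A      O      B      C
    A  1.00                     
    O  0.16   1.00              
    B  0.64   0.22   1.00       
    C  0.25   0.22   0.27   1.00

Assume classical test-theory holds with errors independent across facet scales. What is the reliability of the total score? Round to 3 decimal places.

0.835

Var(A+O+B+C) = 9.3² + 21.3² + 5.8² + 9.9² + 2·[9.3·21.3·0.16 + 9.3·5.8·0.64 + 9.3·9.9·0.25 + 21.3·5.8·0.22 + 21.3·9.9·0.22 + 5.8·9.9·0.27] = 671.83 + 356.614 = 1028.44.
Under uncorrelated errors the observed covariances equal the true-score covariances, so only the own-variance terms attenuate.
True-score variance = [9.3²·0.82 + 21.3²·0.70 + 5.8²·0.89 + 9.9²·0.85] + 356.614 = 501.753 + 356.614 = 858.367.
Reliability = 858.367 / 1028.44 = 0.835.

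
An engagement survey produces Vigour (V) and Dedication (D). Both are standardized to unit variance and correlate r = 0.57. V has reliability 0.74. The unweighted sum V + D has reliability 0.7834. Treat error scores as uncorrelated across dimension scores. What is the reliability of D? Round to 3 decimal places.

0.580

Var(V+D) = 2 + 2·0.57 = 3.140.
True-score variance = ρ_V + ρ_D + 2·0.57, so 0.7834 = (0.74 + ρ_D + 1.14) / 3.140.
ρ_D = 0.7834·3.140 − 0.74 − 1.14 = 0.580.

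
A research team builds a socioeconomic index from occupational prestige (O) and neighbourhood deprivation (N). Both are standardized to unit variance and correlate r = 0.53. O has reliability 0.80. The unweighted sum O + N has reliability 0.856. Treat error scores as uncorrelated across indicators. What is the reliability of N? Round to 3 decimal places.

0.759

Var(O+N) = 2 + 2·0.53 = 3.060.
True-score variance = ρ_O + ρ_N + 2·0.53, so 0.856 = (0.80 + ρ_N + 1.06) / 3.060.
ρ_N = 0.856·3.060 − 0.80 − 1.06 = 0.759.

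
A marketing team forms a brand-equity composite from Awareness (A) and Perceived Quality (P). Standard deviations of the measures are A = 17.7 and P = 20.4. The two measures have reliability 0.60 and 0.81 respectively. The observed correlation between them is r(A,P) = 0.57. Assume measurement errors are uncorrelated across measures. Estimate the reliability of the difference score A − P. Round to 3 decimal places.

Var(A−P) = 17.7² + 20.4² − 2·17.7·20.4·0.57 = 729.45 − 411.631 = 317.819.
With uncorrelated errors the cross-covariances are all true-score covariance, so they carry over unchanged; only the diagonal terms shrink to ρᵢσᵢ².
True-score variance = [17.7²·0.60 + 20.4²·0.81] − 411.631 = 525.064 − 411.631 = 113.432.
Reliability = 113.432 / 317.819 = 0.357.

0.357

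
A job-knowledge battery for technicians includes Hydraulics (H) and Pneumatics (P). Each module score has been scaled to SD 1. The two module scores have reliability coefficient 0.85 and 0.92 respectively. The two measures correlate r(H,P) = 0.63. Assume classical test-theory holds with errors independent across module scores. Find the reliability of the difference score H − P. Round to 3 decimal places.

Var(H−P) = 1 + 1 − 2·0.63 = 2 − 1.26 = 0.74.
With uncorrelated errors the cross-covariances are all true-score covariance, so they carry over unchanged; only the diagonal terms shrink to ρᵢσᵢ².
True-score variance = [0.85 + 0.92] − 1.26 = 1.77 − 1.26 = 0.51.
Reliability = 0.51 / 0.74 = 0.689.

0.689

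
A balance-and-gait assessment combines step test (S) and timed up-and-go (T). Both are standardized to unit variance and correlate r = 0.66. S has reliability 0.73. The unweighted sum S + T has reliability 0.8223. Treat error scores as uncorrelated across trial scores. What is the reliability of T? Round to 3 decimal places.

0.680

Var(S+T) = 2 + 2·0.66 = 3.320.
True-score variance = ρ_S + ρ_T + 2·0.66, so 0.8223 = (0.73 + ρ_T + 1.32) / 3.320.
ρ_T = 0.8223·3.320 − 0.73 − 1.32 = 0.680.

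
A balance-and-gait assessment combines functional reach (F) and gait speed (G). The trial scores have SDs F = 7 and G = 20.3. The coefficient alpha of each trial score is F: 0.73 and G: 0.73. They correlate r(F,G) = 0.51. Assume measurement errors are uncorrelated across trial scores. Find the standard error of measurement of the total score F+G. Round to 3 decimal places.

11.158

Var(total) = 461.09 + 144.942 = 606.032.
True-score variance = 336.596 + 144.942 = 481.538, so reliability = 0.7946.
Error variance = 606.032 − 481.538 = 124.494; SEM = √124.494 = 11.158.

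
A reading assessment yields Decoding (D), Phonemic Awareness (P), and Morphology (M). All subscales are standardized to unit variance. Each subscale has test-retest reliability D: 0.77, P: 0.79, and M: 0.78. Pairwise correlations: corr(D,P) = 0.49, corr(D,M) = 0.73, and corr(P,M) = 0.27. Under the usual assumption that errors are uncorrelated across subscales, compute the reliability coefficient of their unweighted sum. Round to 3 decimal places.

Var(D+P+M) = 3 + 2·[0.49 + 0.73 + 0.27] = 3 + 2.98 = 5.98.
Under uncorrelated errors the observed covariances equal the true-score covariances, so only the own-variance terms attenuate.
True-score variance = [0.77 + 0.79 + 0.78] + 2.98 = 2.34 + 2.98 = 5.32.
Reliability = 5.32 / 5.98 = 0.890.

0.890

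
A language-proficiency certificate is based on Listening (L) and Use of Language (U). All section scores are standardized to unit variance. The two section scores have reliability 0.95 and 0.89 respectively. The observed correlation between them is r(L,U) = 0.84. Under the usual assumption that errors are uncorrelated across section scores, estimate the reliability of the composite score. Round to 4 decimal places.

0.9565

Var(L+U) = 2 + 2·[0.84] = 2 + 1.68 = 3.68.
Under uncorrelated errors the observed covariances equal the true-score covariances, so only the own-variance terms attenuate.
True-score variance = [0.95 + 0.89] + 1.68 = 1.84 + 1.68 = 3.52.
Reliability = 3.52 / 3.68 = 0.9565.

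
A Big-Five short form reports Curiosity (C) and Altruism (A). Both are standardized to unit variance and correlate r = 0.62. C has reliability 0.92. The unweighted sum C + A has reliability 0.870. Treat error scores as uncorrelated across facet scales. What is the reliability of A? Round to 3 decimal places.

0.659

Var(C+A) = 2 + 2·0.62 = 3.240.
True-score variance = ρ_C + ρ_A + 2·0.62, so 0.870 = (0.92 + ρ_A + 1.24) / 3.240.
ρ_A = 0.870·3.240 − 0.92 − 1.24 = 0.659.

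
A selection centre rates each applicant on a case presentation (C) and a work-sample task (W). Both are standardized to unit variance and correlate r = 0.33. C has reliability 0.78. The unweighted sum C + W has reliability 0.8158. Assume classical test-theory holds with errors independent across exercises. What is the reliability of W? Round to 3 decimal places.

0.730

Var(C+W) = 2 + 2·0.33 = 2.660.
True-score variance = ρ_C + ρ_W + 2·0.33, so 0.8158 = (0.78 + ρ_W + 0.66) / 2.660.
ρ_W = 0.8158·2.660 − 0.78 − 0.66 = 0.730.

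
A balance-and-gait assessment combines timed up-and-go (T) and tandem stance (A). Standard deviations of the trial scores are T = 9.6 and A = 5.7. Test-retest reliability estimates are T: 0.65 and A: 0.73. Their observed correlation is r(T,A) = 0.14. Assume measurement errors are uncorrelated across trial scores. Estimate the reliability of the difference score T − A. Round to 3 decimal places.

0.625

Var(T−A) = 9.6² + 5.7² − 2·9.6·5.7·0.14 = 124.65 − 15.3216 = 109.328.
With uncorrelated errors the cross-covariances are all true-score covariance, so they carry over unchanged; only the diagonal terms shrink to ρᵢσᵢ².
True-score variance = [9.6²·0.65 + 5.7²·0.73] − 15.3216 = 83.6217 − 15.3216 = 68.3001.
Reliability = 68.3001 / 109.328 = 0.625.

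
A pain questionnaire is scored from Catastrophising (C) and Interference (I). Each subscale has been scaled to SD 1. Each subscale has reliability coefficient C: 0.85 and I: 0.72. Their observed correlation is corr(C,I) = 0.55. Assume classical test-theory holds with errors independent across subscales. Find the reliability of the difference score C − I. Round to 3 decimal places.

0.522

Var(C−I) = 1 + 1 − 2·0.55 = 2 − 1.1 = 0.9.
With uncorrelated errors the cross-covariances are all true-score covariance, so they carry over unchanged; only the diagonal terms shrink to ρᵢσᵢ².
True-score variance = [0.85 + 0.72] − 1.1 = 1.57 − 1.1 = 0.47.
Reliability = 0.47 / 0.9 = 0.522.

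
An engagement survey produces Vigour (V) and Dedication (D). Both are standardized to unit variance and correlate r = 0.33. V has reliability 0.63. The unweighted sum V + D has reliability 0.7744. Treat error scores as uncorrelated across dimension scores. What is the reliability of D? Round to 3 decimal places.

0.770

Var(V+D) = 2 + 2·0.33 = 2.660.
True-score variance = ρ_V + ρ_D + 2·0.33, so 0.7744 = (0.63 + ρ_D + 0.66) / 2.660.
ρ_D = 0.7744·2.660 − 0.63 − 0.66 = 0.770.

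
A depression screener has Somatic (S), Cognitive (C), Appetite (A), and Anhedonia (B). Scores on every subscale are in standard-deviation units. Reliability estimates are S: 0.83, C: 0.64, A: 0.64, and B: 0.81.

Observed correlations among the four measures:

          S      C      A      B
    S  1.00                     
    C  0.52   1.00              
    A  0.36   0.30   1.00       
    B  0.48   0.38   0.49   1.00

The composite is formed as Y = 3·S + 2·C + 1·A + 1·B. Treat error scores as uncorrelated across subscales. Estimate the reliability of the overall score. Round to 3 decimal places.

Var(Y) = 3² + 2² + 1 + 1 + 2·[6·0.52 + 3·0.36 + 3·0.48 + 2·0.30 + 2·0.38 + 0.49] = 15 + 14.98 = 29.98.
Under uncorrelated errors the observed covariances equal the true-score covariances, so only the own-variance terms attenuate.
True-score variance = [3²·0.83 + 2²·0.64 + 0.64 + 0.81] + 14.98 = 11.48 + 14.98 = 26.46.
Reliability = 26.46 / 29.98 = 0.883.

0.883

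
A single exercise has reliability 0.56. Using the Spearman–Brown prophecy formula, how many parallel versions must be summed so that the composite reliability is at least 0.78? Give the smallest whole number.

3

k ≥ ρ*(1−ρ₁)/(ρ₁(1−ρ*)) = 0.78·0.44 / (0.56·0.22) = 2.786.
Smallest integer k = 3.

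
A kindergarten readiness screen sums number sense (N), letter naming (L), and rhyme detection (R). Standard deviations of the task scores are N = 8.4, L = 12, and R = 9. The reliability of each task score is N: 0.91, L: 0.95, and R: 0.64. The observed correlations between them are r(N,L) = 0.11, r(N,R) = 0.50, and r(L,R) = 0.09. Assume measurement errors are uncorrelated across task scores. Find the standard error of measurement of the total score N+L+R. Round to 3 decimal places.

Var(total) = 295.56 + 117.216 = 412.776.
True-score variance = 252.85 + 117.216 = 370.066, so reliability = 0.8965.
Error variance = 412.776 − 370.066 = 42.7104; SEM = √42.7104 = 6.535.

6.535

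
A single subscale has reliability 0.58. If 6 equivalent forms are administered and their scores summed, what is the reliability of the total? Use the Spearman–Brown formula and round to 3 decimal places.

ρ_k = kρ / (1 + (k−1)ρ) = 6·0.58 / (1 + 5·0.58) = 3.480 / 3.900 = 0.892.

0.892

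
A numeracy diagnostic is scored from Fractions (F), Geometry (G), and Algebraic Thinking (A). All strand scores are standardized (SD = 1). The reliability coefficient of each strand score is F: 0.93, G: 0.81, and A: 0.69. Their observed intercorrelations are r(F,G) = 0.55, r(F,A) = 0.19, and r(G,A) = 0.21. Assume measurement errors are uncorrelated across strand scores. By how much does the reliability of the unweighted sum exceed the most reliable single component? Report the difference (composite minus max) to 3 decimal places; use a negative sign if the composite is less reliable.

-0.046

Var(sum) = 3 + 1.9 = 4.9; true-score variance = 2.43 + 1.9 = 4.33; composite reliability = 0.8837.
Max component reliability = 0.9300.
Difference = 0.8837 − 0.9300 = -0.046.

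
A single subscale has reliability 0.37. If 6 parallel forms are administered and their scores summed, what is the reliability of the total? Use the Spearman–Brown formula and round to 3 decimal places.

ρ_k = kρ / (1 + (k−1)ρ) = 6·0.37 / (1 + 5·0.37) = 2.220 / 2.850 = 0.779.

0.779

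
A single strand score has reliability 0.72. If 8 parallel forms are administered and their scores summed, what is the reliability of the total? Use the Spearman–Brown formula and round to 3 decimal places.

ρ_k = kρ / (1 + (k−1)ρ) = 8·0.72 / (1 + 7·0.72) = 5.760 / 6.040 = 0.954.

0.954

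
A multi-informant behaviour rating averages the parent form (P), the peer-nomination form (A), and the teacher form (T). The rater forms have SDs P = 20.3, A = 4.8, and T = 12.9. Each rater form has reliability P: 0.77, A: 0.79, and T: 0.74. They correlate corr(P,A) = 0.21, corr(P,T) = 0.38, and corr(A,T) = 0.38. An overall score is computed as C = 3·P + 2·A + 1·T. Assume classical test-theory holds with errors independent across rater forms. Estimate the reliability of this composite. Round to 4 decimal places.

Var(C) = 3²·20.3² + 2²·4.8² + 12.9² + 2·[6·20.3·4.8·0.21 + 3·20.3·12.9·0.38 + 2·4.8·12.9·0.38] = 3967.38 + 936.731 = 4904.11.
Under uncorrelated errors the observed covariances equal the true-score covariances, so only the own-variance terms attenuate.
True-score variance = [3²·20.3²·0.77 + 2²·4.8²·0.79 + 12.9²·0.74] + 936.731 = 3051.73 + 936.731 = 3988.46.
Reliability = 3988.46 / 4904.11 = 0.8133.

0.8133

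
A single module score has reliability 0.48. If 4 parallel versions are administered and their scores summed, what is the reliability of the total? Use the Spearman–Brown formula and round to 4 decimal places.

ρ_k = kρ / (1 + (k−1)ρ) = 4·0.48 / (1 + 3·0.48) = 1.920 / 2.440 = 0.7869.

0.7869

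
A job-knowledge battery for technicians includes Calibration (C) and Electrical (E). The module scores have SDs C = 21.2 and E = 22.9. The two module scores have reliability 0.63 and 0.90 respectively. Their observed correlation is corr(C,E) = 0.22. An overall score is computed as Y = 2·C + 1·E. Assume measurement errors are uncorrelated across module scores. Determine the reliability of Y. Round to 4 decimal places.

Var(Y) = 2²·21.2² + 22.9² + 2·[2·21.2·22.9·0.22] = 2322.17 + 427.222 = 2749.39.
Because errors are independent across components, Cov(Tᵢ,Tⱼ) = Cov(Xᵢ,Xⱼ); the off-diagonal part of the true-score variance is the same as above.
True-score variance = [2²·21.2²·0.63 + 22.9²·0.90] + 427.222 = 1604.56 + 427.222 = 2031.78.
Reliability = 2031.78 / 2749.39 = 0.7390.

0.7390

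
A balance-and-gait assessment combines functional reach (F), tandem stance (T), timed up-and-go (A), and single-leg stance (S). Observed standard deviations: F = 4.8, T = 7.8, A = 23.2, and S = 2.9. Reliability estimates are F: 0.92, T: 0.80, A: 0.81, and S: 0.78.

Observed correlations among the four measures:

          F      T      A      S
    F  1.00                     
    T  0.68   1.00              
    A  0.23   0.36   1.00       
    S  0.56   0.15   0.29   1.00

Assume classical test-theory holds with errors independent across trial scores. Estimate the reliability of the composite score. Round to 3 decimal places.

0.872

Var(F+T+A+S) = 4.8² + 7.8² + 23.2² + 2.9² + 2·[4.8·7.8·0.68 + 4.8·23.2·0.23 + 4.8·2.9·0.56 + 7.8·23.2·0.36 + 7.8·2.9·0.15 + 23.2·2.9·0.29] = 630.53 + 293.834 = 924.364.
Under uncorrelated errors the observed covariances equal the true-score covariances, so only the own-variance terms attenuate.
True-score variance = [4.8²·0.92 + 7.8²·0.80 + 23.2²·0.81 + 2.9²·0.78] + 293.834 = 512.403 + 293.834 = 806.237.
Reliability = 806.237 / 924.364 = 0.872.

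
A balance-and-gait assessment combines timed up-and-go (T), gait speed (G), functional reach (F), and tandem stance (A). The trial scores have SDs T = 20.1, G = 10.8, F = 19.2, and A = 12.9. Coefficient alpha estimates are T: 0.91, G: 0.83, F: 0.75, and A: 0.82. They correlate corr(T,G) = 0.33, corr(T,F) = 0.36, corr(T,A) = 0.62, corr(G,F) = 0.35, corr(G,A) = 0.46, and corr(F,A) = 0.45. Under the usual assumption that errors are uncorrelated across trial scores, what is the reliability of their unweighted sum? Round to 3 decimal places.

0.922

Var(T+G+F+A) = 20.1² + 10.8² + 19.2² + 12.9² + 2·[20.1·10.8·0.33 + 20.1·19.2·0.36 + 20.1·12.9·0.62 + 10.8·19.2·0.35 + 10.8·12.9·0.46 + 19.2·12.9·0.45] = 1055.7 + 1238.89 = 2294.59.
Because errors are independent across components, Cov(Tᵢ,Tⱼ) = Cov(Xᵢ,Xⱼ); the off-diagonal part of the true-score variance is the same as above.
True-score variance = [20.1²·0.91 + 10.8²·0.83 + 19.2²·0.75 + 12.9²·0.82] + 1238.89 = 877.397 + 1238.89 = 2116.29.
Reliability = 2116.29 / 2294.59 = 0.922.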